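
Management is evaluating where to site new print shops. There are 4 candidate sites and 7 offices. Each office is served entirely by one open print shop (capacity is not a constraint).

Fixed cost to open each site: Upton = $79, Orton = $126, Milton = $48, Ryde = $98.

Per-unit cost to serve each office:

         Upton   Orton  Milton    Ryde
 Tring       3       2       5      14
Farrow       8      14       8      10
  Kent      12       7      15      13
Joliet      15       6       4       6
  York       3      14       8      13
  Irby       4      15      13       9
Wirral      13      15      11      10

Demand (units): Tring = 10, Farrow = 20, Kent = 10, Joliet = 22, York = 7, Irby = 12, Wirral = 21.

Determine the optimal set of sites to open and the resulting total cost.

Open Upton and Milton; minimum total cost 825.

For any fixed open set, each office goes to its cheapest open site; total = fixed + service.
{Upton, Milton}: Tring→Upton 3·10=30, Farrow→Upton 8·20=160, Kent→Upton 12·10=120, Joliet→Milton 4·22=88, York→Upton 3·7=21, Irby→Upton 4·12=48, Wirral→Milton 11·21=231. Service 698; fixed 127; total 825.
{Upton, Orton, Milton}: Tring→Orton 2·10=20, Farrow→Upton 8·20=160, Kent→Orton 7·10=70, Joliet→Milton 4·22=88, York→Upton 3·7=21, Irby→Upton 4·12=48, Wirral→Milton 11·21=231. Service 638; fixed 253; total 891.
{Upton, Ryde}: Tring→Upton 3·10=30, Farrow→Upton 8·20=160, Kent→Upton 12·10=120, Joliet→Ryde 6·22=132, York→Upton 3·7=21, Irby→Upton 4·12=48, Wirral→Ryde 10·21=210. Service 721; fixed 177; total 898.
{Upton, Orton, Milton, Ryde}: service 617 + fixed 351 = 968
(All 15 nonempty subsets were checked; Upton and Milton is lowest.)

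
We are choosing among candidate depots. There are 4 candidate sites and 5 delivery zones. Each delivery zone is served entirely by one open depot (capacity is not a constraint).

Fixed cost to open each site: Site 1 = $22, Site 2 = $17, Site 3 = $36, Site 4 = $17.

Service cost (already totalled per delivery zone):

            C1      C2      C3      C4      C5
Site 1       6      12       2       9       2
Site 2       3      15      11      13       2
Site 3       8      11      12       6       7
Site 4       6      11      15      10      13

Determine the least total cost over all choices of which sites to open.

Minimum total cost: 53

For any fixed open set, each delivery zone goes to its cheapest open site; total = fixed + service.
{Site 1}: C1→Site 1 6, C2→Site 1 12, C3→Site 1 2, C4→Site 1 9, C5→Site 1 2. Service 31; fixed 22; total 53.
{Site 2}: service 44 + fixed 17 = 61
{Site 1, Site 2}: C1→Site 2 3, C2→Site 1 12, C3→Site 1 2, C4→Site 1 9, C5→Site 1 2. Service 28; fixed 39; total 67.
{Site 1, Site 2, Site 3, Site 4}: service 24 + fixed 92 = 116
No other subset beats 53.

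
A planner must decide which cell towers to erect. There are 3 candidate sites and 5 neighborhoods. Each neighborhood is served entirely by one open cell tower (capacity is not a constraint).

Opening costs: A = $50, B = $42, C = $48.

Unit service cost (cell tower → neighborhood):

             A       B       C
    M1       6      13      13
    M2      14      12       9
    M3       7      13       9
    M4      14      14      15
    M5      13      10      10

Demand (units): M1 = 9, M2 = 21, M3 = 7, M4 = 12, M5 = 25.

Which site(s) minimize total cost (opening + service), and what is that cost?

Open A and C; minimum total cost 808.

For any fixed open set, each neighborhood goes to its cheapest open site; total = fixed + service.
{A, C}: M1→A 6·9=54, M2→C 9·21=189, M3→A 7·7=49, M4→A 14·12=168, M5→C 10·25=250. Service 710; fixed 98; total 808.
{C}: M1→C 13·9=117, M2→C 9·21=189, M3→C 9·7=63, M4→C 15·12=180, M5→C 10·25=250. Service 799; fixed 48; total 847.
{A, B, C}: service 710 + fixed 140 = 850
{B}: M1→B 13·9=117, M2→B 12·21=252, M3→B 13·7=91, M4→B 14·12=168, M5→B 10·25=250. Service 878; fixed 42; total 920.
No other subset beats 808.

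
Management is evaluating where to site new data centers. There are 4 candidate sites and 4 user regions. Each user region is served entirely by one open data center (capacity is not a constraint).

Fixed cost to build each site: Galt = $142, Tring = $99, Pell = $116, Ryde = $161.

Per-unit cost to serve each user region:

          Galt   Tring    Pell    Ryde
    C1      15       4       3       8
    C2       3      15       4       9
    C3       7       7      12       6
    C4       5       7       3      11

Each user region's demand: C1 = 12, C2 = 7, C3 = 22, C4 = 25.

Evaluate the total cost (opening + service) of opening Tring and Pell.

Each user region is assigned to its cheapest site among the open ones.
{Tring, Pell}: C1→Pell 3·12=36, C2→Pell 4·7=28, C3→Tring 7·22=154, C4→Pell 3·25=75. Service 293; fixed 215; total 508.

Total cost: 508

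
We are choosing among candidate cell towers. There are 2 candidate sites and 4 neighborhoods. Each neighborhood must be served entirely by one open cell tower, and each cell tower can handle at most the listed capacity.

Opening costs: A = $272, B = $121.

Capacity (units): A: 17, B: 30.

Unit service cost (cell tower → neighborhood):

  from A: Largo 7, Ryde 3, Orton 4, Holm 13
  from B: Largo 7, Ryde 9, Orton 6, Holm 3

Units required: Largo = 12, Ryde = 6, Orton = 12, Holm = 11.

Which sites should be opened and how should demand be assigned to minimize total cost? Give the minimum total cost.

Minimum total cost: 612

Open {A, B}: Largo→B 7·12=84, Ryde→B 9·6=54, Orton→A 4·12=48, Holm→B 3·11=33.
Loads: A carries 12/17, B carries 29/30. Service 219; fixed 393; total 612.
Next best feasible plan costs 636.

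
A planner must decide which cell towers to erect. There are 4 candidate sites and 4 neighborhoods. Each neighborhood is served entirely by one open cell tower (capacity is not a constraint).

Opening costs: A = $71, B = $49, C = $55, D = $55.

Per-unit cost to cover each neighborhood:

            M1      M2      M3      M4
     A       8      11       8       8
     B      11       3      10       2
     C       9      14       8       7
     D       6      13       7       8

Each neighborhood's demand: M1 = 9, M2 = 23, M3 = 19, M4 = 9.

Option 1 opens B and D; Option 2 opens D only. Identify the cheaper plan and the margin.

Option 1 is cheaper by 235.

Option 1: {B, D}: M1→D 6·9=54, M2→B 3·23=69, M3→D 7·19=133, M4→B 2·9=18. Service 274; fixed 104; total 378.
Option 2: {D}: M1→D 6·9=54, M2→D 13·23=299, M3→D 7·19=133, M4→D 8·9=72. Service 558; fixed 55; total 613.
Difference: |378 − 613| = 235.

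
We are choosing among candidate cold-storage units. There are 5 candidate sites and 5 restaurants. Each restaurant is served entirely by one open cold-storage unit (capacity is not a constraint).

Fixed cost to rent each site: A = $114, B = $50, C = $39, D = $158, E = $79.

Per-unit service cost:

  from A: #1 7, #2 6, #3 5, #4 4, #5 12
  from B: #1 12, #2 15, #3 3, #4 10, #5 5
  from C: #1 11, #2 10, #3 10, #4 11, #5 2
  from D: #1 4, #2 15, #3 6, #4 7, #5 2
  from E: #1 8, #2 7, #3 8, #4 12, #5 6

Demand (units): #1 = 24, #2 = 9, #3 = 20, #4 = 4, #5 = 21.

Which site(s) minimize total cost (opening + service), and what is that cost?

Open A and C; minimum total cost 533.

For any fixed open set, each restaurant goes to its cheapest open site; total = fixed + service.
{A, C}: #1→A 7·24=168, #2→A 6·9=54, #3→A 5·20=100, #4→A 4·4=16, #5→C 2·21=42. Service 380; fixed 153; total 533.
{A, B, C}: service 340 + fixed 203 = 543
{B, C, D}: service 316 + fixed 247 = 563
{A, B, C, D, E}: service 268 + fixed 440 = 708
No other subset beats 533.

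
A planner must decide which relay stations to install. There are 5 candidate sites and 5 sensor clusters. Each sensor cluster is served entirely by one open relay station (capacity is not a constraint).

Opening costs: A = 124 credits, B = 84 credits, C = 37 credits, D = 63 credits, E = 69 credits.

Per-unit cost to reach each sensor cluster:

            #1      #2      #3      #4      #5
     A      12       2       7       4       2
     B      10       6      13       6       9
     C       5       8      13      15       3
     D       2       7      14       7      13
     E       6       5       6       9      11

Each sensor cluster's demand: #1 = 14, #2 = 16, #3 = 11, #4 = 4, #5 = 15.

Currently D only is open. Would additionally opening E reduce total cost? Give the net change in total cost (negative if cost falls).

Yes — net change −81 (cost falls by 81).

Current service cost with {D}: 517.
Adding E: each sensor cluster re-picks its cheapest; new service cost 367, saving 150.
Extra fixed cost: 69. Net change = 69 − 150 = -81.
(Totals: 580 → 499.)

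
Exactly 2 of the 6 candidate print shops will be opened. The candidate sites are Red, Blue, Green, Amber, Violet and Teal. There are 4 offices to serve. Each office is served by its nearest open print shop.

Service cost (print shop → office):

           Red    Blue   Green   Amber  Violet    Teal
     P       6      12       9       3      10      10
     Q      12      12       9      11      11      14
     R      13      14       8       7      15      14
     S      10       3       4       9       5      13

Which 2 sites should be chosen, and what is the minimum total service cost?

Choose Green and Amber; total service cost 23.

With exactly 2 open, each office uses its cheapest among the chosen.
{Green, Amber}: P→Amber 3, Q→Green 9, R→Amber 7, S→Green 4. Service cost 23.
{Blue, Amber}: service cost 24
{Amber, Violet}: service cost 26
Among all 15 size-2 choices, {Green, Amber} is lowest.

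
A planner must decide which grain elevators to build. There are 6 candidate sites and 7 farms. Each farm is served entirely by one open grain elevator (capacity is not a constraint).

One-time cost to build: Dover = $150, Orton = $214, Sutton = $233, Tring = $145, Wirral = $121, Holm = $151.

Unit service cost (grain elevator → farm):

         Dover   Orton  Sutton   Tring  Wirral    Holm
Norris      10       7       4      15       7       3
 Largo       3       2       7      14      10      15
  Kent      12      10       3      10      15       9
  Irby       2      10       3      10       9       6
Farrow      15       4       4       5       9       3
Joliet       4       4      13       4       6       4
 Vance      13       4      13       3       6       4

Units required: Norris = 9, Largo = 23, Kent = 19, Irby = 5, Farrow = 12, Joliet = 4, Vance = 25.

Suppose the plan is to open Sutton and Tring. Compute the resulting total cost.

Each farm is assigned to its cheapest site among the open ones.
{Sutton, Tring}: Norris→Sutton 4·9=36, Largo→Sutton 7·23=161, Kent→Sutton 3·19=57, Irby→Sutton 3·5=15, Farrow→Sutton 4·12=48, Joliet→Tring 4·4=16, Vance→Tring 3·25=75. Service 408; fixed 378; total 786.

Total cost: 786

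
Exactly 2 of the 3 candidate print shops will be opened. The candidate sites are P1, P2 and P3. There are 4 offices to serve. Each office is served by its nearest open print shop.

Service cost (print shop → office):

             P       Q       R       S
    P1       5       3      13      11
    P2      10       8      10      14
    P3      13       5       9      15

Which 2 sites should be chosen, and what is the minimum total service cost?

Choose P1 and P3; total service cost 28.

With exactly 2 open, each office uses its cheapest among the chosen.
{P1, P3}: P→P1 5, Q→P1 3, R→P3 9, S→P1 11. Service cost 28.
{P1, P2}: service cost 29
{P2, P3}: service cost 38
Among all 3 size-2 choices, {P1, P3} is lowest.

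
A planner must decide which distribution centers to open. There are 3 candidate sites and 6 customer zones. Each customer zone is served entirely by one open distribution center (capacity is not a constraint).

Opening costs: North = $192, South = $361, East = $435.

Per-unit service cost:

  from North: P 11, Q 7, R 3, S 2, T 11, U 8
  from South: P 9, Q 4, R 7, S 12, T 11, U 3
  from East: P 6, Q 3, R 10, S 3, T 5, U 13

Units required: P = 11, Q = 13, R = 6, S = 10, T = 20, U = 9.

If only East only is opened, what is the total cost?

Each customer zone is assigned to its cheapest site among the open ones.
{East}: P→East 6·11=66, Q→East 3·13=39, R→East 10·6=60, S→East 3·10=30, T→East 5·20=100, U→East 13·9=117. Service 412; fixed 435; total 847.

Total cost: 847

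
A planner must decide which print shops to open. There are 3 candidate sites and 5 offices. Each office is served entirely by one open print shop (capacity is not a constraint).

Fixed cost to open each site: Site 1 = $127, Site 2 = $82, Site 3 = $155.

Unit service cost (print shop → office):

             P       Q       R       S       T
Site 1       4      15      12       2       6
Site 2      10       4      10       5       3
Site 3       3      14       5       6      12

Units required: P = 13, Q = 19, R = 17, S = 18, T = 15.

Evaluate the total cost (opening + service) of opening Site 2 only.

Each office is assigned to its cheapest site among the open ones.
{Site 2}: P→Site 2 10·13=130, Q→Site 2 4·19=76, R→Site 2 10·17=170, S→Site 2 5·18=90, T→Site 2 3·15=45. Service 511; fixed 82; total 593.

Total cost: 593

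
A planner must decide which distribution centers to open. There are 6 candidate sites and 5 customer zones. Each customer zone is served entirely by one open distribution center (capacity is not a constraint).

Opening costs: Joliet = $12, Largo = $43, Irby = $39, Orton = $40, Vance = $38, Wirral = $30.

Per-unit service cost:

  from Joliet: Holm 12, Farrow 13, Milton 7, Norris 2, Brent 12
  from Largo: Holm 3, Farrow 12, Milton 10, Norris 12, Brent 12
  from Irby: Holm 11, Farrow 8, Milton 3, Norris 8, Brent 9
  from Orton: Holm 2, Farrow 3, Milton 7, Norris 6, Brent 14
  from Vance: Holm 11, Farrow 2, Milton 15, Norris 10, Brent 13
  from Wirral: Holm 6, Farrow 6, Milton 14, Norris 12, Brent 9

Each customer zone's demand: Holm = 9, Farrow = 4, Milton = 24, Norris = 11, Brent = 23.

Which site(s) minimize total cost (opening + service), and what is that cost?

For any fixed open set, each customer zone goes to its cheapest open site; total = fixed + service.
{Joliet, Irby, Orton}: Holm→Orton 2·9=18, Farrow→Orton 3·4=12, Milton→Irby 3·24=72, Norris→Joliet 2·11=22, Brent→Irby 9·23=207. Service 331; fixed 91; total 422.
{Joliet, Irby, Orton, Wirral}: service 331 + fixed 121 = 452
{Joliet, Largo, Irby}: Holm→Largo 3·9=27, Farrow→Irby 8·4=32, Milton→Irby 3·24=72, Norris→Joliet 2·11=22, Brent→Irby 9·23=207. Service 360; fixed 94; total 454.
{Joliet, Largo, Irby, Orton, Vance, Wirral}: service 327 + fixed 202 = 529
No other subset beats 422.

Open Joliet, Irby and Orton; minimum total cost 422.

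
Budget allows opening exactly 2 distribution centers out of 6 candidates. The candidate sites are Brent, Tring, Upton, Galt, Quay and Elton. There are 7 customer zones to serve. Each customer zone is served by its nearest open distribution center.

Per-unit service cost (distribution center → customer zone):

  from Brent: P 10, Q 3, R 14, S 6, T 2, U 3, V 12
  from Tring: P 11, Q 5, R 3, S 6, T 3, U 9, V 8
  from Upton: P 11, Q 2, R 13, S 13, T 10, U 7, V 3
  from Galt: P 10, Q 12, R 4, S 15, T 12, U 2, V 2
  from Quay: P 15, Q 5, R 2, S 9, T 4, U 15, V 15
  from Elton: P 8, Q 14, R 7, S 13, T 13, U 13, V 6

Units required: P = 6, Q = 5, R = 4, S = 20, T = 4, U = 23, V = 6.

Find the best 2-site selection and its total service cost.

With exactly 2 open, each customer zone uses its cheapest among the chosen.
{Brent, Galt}: P→Brent 10·6=60, Q→Brent 3·5=15, R→Galt 4·4=16, S→Brent 6·20=120, T→Brent 2·4=8, U→Galt 2·23=46, V→Galt 2·6=12. Service cost 277.
{Tring, Galt}: service cost 287
{Brent, Elton}: service cost 324
Among all 15 size-2 choices, {Brent, Galt} is lowest.

Choose Brent and Galt; total service cost 277.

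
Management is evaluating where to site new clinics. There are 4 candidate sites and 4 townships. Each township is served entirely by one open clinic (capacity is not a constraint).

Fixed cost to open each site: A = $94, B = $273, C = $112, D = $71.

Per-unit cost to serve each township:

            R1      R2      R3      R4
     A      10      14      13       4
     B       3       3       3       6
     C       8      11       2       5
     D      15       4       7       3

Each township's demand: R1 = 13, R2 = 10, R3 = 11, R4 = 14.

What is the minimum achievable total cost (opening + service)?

For any fixed open set, each township goes to its cheapest open site; total = fixed + service.
{C, D}: R1→C 8·13=104, R2→D 4·10=40, R3→C 2·11=22, R4→D 3·14=42. Service 208; fixed 183; total 391.
{C}: service 306 + fixed 112 = 418
{D}: service 354 + fixed 71 = 425
{A, B, C, D}: R1→B 3·13=39, R2→B 3·10=30, R3→C 2·11=22, R4→D 3·14=42. Service 133; fixed 550; total 683.
No other subset beats 391.

Minimum total cost: 391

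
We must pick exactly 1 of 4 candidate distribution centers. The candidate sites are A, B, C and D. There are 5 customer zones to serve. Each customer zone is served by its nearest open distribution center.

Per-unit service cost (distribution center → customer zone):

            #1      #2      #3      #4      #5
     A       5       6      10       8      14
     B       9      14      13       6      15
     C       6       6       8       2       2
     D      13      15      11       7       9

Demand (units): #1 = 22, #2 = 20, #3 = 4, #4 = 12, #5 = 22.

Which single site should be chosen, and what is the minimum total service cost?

Choose C only; total service cost 352.

With exactly 1 open, each customer zone uses its cheapest among the chosen.
{C}: #1→C 6·22=132, #2→C 6·20=120, #3→C 8·4=32, #4→C 2·12=24, #5→C 2·22=44. Service cost 352.
{A}: service cost 674
{D}: service cost 912
Among all 4 size-1 choices, {C} is lowest.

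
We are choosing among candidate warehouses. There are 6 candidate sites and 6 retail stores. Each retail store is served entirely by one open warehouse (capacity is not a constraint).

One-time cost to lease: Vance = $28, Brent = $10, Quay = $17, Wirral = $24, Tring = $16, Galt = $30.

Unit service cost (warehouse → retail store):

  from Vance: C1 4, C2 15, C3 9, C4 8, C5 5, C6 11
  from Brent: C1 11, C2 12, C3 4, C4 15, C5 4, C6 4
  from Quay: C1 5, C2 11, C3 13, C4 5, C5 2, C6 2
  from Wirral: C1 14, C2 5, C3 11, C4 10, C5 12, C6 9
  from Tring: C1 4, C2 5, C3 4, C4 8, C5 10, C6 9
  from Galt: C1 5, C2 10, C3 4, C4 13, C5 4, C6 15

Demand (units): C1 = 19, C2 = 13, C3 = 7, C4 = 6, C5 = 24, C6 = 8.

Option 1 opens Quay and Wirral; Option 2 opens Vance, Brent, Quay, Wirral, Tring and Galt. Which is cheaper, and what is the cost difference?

Option 1 is cheaper by 16.

Option 1: {Quay, Wirral}: C1→Quay 5·19=95, C2→Wirral 5·13=65, C3→Wirral 11·7=77, C4→Quay 5·6=30, C5→Quay 2·24=48, C6→Quay 2·8=16. Service 331; fixed 41; total 372.
Option 2: {Vance, Brent, Quay, Wirral, Tring, Galt}: C1→Vance 4·19=76, C2→Wirral 5·13=65, C3→Brent 4·7=28, C4→Quay 5·6=30, C5→Quay 2·24=48, C6→Quay 2·8=16. Service 263; fixed 125; total 388.
Difference: |372 − 388| = 16.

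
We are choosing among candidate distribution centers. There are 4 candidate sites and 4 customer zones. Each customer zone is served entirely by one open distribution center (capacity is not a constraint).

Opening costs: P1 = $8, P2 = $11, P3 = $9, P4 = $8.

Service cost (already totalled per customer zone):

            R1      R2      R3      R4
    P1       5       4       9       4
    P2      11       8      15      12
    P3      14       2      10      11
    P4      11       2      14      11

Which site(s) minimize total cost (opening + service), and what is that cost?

For any fixed open set, each customer zone goes to its cheapest open site; total = fixed + service.
{P1}: R1→P1 5, R2→P1 4, R3→P1 9, R4→P1 4. Service 22; fixed 8; total 30.
{P1, P4}: R1→P1 5, R2→P4 2, R3→P1 9, R4→P1 4. Service 20; fixed 16; total 36.
{P1, P3}: service 20 + fixed 17 = 37
{P1, P2, P3, P4}: R1→P1 5, R2→P3 2, R3→P1 9, R4→P1 4. Service 20; fixed 36; total 56.
No other subset beats 30.

Open P1 only; minimum total cost 30.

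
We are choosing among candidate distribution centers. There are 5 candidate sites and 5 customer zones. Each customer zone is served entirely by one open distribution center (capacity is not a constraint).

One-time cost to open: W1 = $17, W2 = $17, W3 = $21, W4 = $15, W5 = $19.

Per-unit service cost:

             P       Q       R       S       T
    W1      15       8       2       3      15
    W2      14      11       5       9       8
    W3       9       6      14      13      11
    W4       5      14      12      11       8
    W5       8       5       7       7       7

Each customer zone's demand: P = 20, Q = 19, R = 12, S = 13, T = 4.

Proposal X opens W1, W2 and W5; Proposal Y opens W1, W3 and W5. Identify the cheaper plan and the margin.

Proposal X is cheaper by 4.

Proposal X: {W1, W2, W5}: P→W5 8·20=160, Q→W5 5·19=95, R→W1 2·12=24, S→W1 3·13=39, T→W5 7·4=28. Service 346; fixed 53; total 399.
Proposal Y: {W1, W3, W5}: P→W5 8·20=160, Q→W5 5·19=95, R→W1 2·12=24, S→W1 3·13=39, T→W5 7·4=28. Service 346; fixed 57; total 403.
Difference: |399 − 403| = 4.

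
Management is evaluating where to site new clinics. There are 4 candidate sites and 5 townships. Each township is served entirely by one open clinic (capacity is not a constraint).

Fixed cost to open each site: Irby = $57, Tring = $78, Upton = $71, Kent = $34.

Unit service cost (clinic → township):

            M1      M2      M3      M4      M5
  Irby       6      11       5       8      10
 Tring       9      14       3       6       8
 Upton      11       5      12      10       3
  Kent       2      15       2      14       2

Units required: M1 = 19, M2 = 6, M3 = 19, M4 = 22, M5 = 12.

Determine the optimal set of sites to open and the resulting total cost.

Open Tring and Kent; minimum total cost 428.

For any fixed open set, each township goes to its cheapest open site; total = fixed + service.
{Tring, Kent}: M1→Kent 2·19=38, M2→Tring 14·6=84, M3→Kent 2·19=38, M4→Tring 6·22=132, M5→Kent 2·12=24. Service 316; fixed 112; total 428.
{Irby, Kent}: M1→Kent 2·19=38, M2→Irby 11·6=66, M3→Kent 2·19=38, M4→Irby 8·22=176, M5→Kent 2·12=24. Service 342; fixed 91; total 433.
{Tring, Upton, Kent}: service 262 + fixed 183 = 445
{Irby, Tring, Upton, Kent}: service 262 + fixed 240 = 502
(All 15 nonempty subsets were checked; Tring and Kent is lowest.)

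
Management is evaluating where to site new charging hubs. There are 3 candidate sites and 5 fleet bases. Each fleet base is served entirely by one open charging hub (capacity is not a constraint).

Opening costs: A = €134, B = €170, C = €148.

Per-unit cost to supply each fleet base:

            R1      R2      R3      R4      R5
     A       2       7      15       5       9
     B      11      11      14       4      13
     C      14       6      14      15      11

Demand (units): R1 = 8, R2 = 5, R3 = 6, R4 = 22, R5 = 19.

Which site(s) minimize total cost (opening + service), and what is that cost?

For any fixed open set, each fleet base goes to its cheapest open site; total = fixed + service.
{A}: R1→A 2·8=16, R2→A 7·5=35, R3→A 15·6=90, R4→A 5·22=110, R5→A 9·19=171. Service 422; fixed 134; total 556.
{A, C}: service 411 + fixed 282 = 693
{A, B}: service 394 + fixed 304 = 698
{A, B, C}: R1→A 2·8=16, R2→C 6·5=30, R3→B 14·6=84, R4→B 4·22=88, R5→A 9·19=171. Service 389; fixed 452; total 841.
No other subset beats 556.

Open A only; minimum total cost 556.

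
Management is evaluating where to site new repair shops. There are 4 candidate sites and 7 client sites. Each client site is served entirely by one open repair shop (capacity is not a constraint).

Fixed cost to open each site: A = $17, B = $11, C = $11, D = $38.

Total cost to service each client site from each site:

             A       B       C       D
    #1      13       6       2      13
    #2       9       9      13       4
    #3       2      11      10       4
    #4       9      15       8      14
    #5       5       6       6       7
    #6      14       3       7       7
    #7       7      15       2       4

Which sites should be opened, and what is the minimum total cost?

For any fixed open set, each client site goes to its cheapest open site; total = fixed + service.
{C}: #1→C 2, #2→C 13, #3→C 10, #4→C 8, #5→C 6, #6→C 7, #7→C 2. Service 48; fixed 11; total 59.
{B, C}: #1→C 2, #2→B 9, #3→C 10, #4→C 8, #5→B 6, #6→B 3, #7→C 2. Service 40; fixed 22; total 62.
{A, C}: service 35 + fixed 28 = 63
{A, B, C, D}: #1→C 2, #2→D 4, #3→A 2, #4→C 8, #5→A 5, #6→B 3, #7→C 2. Service 26; fixed 77; total 103.
No other subset beats 59.

Open C only; minimum total cost 59.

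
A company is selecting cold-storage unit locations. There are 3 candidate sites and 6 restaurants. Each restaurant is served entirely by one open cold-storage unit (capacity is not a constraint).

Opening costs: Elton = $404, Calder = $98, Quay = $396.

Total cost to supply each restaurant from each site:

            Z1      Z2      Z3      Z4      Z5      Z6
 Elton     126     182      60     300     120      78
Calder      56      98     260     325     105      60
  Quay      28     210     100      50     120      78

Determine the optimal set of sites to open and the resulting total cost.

For any fixed open set, each restaurant goes to its cheapest open site; total = fixed + service.
{Calder, Quay}: Z1→Quay 28, Z2→Calder 98, Z3→Quay 100, Z4→Quay 50, Z5→Calder 105, Z6→Calder 60. Service 441; fixed 494; total 935.
{Quay}: service 586 + fixed 396 = 982
{Calder}: service 904 + fixed 98 = 1002
{Elton, Calder, Quay}: service 401 + fixed 898 = 1299
(All 7 nonempty subsets were checked; Calder and Quay is lowest.)

Open Calder and Quay; minimum total cost 935.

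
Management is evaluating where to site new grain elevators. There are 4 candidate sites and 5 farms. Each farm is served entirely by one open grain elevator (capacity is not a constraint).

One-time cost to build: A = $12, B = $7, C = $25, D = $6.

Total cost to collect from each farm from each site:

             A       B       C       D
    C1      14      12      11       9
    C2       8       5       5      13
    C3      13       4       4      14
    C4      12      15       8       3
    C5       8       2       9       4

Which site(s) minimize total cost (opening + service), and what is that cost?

Open B and D; minimum total cost 36.

For any fixed open set, each farm goes to its cheapest open site; total = fixed + service.
{B, D}: C1→D 9, C2→B 5, C3→B 4, C4→D 3, C5→B 2. Service 23; fixed 13; total 36.
{B}: service 38 + fixed 7 = 45
{A, B, D}: service 23 + fixed 25 = 48
{A, B, C, D}: service 23 + fixed 50 = 73
No other subset beats 36.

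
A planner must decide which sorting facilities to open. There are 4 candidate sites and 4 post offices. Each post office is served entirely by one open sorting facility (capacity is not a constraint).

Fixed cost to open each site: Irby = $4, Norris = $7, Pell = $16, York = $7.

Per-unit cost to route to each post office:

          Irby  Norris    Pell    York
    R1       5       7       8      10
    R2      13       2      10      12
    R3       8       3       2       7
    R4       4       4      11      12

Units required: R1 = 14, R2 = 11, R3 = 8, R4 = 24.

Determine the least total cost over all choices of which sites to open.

Minimum total cost: 223

For any fixed open set, each post office goes to its cheapest open site; total = fixed + service.
{Irby, Norris}: R1→Irby 5·14=70, R2→Norris 2·11=22, R3→Norris 3·8=24, R4→Irby 4·24=96. Service 212; fixed 11; total 223.
{Irby, Norris, York}: R1→Irby 5·14=70, R2→Norris 2·11=22, R3→Norris 3·8=24, R4→Irby 4·24=96. Service 212; fixed 18; total 230.
{Irby, Norris, Pell}: service 204 + fixed 27 = 231
{Irby, Norris, Pell, York}: service 204 + fixed 34 = 238
No other subset beats 223.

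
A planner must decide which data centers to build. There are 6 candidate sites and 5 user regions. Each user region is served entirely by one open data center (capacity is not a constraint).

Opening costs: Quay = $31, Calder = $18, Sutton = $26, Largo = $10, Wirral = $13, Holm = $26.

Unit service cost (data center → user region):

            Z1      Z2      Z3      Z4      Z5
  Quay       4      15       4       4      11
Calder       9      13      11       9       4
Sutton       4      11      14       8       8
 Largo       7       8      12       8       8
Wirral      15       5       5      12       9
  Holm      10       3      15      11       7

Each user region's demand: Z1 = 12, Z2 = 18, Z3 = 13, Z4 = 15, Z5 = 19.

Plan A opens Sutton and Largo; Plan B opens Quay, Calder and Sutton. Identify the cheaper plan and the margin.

Plan B is cheaper by 147.

Plan A: {Sutton, Largo}: Z1→Sutton 4·12=48, Z2→Largo 8·18=144, Z3→Largo 12·13=156, Z4→Sutton 8·15=120, Z5→Sutton 8·19=152. Service 620; fixed 36; total 656.
Plan B: {Quay, Calder, Sutton}: Z1→Quay 4·12=48, Z2→Sutton 11·18=198, Z3→Quay 4·13=52, Z4→Quay 4·15=60, Z5→Calder 4·19=76. Service 434; fixed 75; total 509.
Difference: |656 − 509| = 147.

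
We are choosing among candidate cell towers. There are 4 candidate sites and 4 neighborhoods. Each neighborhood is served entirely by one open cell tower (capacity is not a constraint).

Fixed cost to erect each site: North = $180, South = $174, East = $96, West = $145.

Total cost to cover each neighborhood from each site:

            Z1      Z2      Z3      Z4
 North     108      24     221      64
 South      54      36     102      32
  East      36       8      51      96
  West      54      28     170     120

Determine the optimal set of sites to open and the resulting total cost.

Open East only; minimum total cost 287.

For any fixed open set, each neighborhood goes to its cheapest open site; total = fixed + service.
{East}: Z1→East 36, Z2→East 8, Z3→East 51, Z4→East 96. Service 191; fixed 96; total 287.
{South, East}: service 127 + fixed 270 = 397
{South}: service 224 + fixed 174 = 398
{North, South, East, West}: service 127 + fixed 595 = 722
No other subset beats 287.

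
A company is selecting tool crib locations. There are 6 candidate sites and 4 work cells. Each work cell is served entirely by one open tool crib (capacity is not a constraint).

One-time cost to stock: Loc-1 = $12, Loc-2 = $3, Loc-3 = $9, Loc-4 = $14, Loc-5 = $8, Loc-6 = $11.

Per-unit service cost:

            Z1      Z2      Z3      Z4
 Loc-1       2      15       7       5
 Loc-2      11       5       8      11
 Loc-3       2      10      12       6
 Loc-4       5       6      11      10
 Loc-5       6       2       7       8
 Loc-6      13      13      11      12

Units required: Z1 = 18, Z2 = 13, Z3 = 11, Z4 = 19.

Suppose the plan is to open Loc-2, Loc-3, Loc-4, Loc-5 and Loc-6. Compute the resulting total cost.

Each work cell is assigned to its cheapest site among the open ones.
{Loc-2, Loc-3, Loc-4, Loc-5, Loc-6}: Z1→Loc-3 2·18=36, Z2→Loc-5 2·13=26, Z3→Loc-5 7·11=77, Z4→Loc-3 6·19=114. Service 253; fixed 45; total 298.

Total cost: 298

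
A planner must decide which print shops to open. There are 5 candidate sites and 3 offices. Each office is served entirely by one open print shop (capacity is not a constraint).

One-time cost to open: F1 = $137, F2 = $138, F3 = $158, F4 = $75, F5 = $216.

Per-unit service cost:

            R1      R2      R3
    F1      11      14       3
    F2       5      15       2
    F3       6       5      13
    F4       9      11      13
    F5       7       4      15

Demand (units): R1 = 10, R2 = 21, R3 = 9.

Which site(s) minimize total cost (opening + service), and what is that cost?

Open F3 only; minimum total cost 440.

For any fixed open set, each office goes to its cheapest open site; total = fixed + service.
{F3}: R1→F3 6·10=60, R2→F3 5·21=105, R3→F3 13·9=117. Service 282; fixed 158; total 440.
{F2, F3}: service 173 + fixed 296 = 469
{F1, F3}: R1→F3 6·10=60, R2→F3 5·21=105, R3→F1 3·9=27. Service 192; fixed 295; total 487.
{F1, F2, F3, F4, F5}: service 152 + fixed 724 = 876
No other subset beats 440.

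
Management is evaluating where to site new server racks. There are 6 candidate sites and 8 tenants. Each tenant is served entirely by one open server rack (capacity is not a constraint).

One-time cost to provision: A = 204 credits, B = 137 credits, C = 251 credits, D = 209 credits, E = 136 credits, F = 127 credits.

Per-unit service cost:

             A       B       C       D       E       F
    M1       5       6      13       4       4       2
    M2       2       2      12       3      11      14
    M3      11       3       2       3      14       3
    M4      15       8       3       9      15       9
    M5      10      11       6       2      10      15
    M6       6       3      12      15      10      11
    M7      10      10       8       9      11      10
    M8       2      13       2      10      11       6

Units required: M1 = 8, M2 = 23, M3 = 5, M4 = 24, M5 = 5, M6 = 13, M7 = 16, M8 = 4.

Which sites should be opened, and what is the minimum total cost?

For any fixed open set, each tenant goes to its cheapest open site; total = fixed + service.
{B}: M1→B 6·8=48, M2→B 2·23=46, M3→B 3·5=15, M4→B 8·24=192, M5→B 11·5=55, M6→B 3·13=39, M7→B 10·16=160, M8→B 13·4=52. Service 607; fixed 137; total 744.
{B, C}: service 381 + fixed 388 = 769
{B, F}: service 547 + fixed 264 = 811
{A, B, C, D, E, F}: service 329 + fixed 1064 = 1393
No other subset beats 744.

Open B only; minimum total cost 744.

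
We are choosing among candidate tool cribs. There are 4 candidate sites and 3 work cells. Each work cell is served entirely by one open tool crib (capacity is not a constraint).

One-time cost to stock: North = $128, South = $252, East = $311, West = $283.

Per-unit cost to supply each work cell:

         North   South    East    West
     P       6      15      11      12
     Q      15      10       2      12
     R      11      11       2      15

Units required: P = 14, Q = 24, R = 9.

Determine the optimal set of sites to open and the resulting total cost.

Open East only; minimum total cost 531.

For any fixed open set, each work cell goes to its cheapest open site; total = fixed + service.
{East}: P→East 11·14=154, Q→East 2·24=48, R→East 2·9=18. Service 220; fixed 311; total 531.
{North, East}: P→North 6·14=84, Q→East 2·24=48, R→East 2·9=18. Service 150; fixed 439; total 589.
{North}: P→North 6·14=84, Q→North 15·24=360, R→North 11·9=99. Service 543; fixed 128; total 671.
{North, South, East, West}: service 150 + fixed 974 = 1124
No other subset beats 531.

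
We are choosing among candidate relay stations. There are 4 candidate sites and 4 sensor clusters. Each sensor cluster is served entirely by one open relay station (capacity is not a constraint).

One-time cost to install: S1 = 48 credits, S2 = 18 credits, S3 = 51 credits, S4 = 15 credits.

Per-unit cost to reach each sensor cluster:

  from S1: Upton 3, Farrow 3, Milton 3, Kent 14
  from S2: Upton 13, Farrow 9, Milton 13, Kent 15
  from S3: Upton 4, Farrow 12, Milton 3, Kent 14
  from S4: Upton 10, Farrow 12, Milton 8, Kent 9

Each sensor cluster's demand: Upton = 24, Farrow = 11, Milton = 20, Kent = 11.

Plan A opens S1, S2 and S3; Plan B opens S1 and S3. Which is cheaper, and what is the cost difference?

Plan B is cheaper by 18.

Plan A: {S1, S2, S3}: Upton→S1 3·24=72, Farrow→S1 3·11=33, Milton→S1 3·20=60, Kent→S1 14·11=154. Service 319; fixed 117; total 436.
Plan B: {S1, S3}: Upton→S1 3·24=72, Farrow→S1 3·11=33, Milton→S1 3·20=60, Kent→S1 14·11=154. Service 319; fixed 99; total 418.
Difference: |436 − 418| = 18.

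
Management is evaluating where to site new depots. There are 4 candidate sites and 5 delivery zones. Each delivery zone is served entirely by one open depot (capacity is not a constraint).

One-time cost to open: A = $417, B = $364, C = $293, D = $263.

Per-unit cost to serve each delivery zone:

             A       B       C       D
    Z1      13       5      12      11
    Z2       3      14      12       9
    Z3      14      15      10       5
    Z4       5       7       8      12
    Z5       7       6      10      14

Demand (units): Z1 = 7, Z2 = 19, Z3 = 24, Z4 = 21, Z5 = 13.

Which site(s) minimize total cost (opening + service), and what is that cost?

Open D only; minimum total cost 1065.

For any fixed open set, each delivery zone goes to its cheapest open site; total = fixed + service.
{D}: Z1→D 11·7=77, Z2→D 9·19=171, Z3→D 5·24=120, Z4→D 12·21=252, Z5→D 14·13=182. Service 802; fixed 263; total 1065.
{A}: service 680 + fixed 417 = 1097
{A, D}: service 450 + fixed 680 = 1130
{A, B, C, D}: service 395 + fixed 1337 = 1732
(All 15 nonempty subsets were checked; D only is lowest.)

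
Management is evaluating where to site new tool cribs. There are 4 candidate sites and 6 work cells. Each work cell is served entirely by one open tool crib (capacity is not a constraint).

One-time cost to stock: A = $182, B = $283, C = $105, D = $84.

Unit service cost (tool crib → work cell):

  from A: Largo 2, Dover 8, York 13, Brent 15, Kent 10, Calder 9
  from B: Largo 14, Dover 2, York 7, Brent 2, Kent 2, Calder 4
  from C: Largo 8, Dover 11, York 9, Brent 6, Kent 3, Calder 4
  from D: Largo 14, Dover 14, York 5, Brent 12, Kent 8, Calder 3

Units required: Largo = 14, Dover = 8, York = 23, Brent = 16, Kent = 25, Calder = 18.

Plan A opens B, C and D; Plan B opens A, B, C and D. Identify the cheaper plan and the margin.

Plan A is cheaper by 98.

Plan A: {B, C, D}: Largo→C 8·14=112, Dover→B 2·8=16, York→D 5·23=115, Brent→B 2·16=32, Kent→B 2·25=50, Calder→D 3·18=54. Service 379; fixed 472; total 851.
Plan B: {A, B, C, D}: Largo→A 2·14=28, Dover→B 2·8=16, York→D 5·23=115, Brent→B 2·16=32, Kent→B 2·25=50, Calder→D 3·18=54. Service 295; fixed 654; total 949.
Difference: |851 − 949| = 98.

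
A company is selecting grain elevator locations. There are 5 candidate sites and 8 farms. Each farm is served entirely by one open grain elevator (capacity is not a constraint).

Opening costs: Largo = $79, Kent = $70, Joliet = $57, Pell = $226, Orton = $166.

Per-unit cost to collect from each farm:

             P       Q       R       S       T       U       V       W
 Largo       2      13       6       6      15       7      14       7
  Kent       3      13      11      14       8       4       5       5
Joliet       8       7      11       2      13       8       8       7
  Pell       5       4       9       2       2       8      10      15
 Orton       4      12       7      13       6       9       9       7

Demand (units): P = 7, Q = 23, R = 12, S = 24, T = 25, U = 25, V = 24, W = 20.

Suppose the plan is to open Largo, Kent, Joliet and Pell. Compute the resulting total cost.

Each farm is assigned to its cheapest site among the open ones.
{Largo, Kent, Joliet, Pell}: P→Largo 2·7=14, Q→Pell 4·23=92, R→Largo 6·12=72, S→Joliet 2·24=48, T→Pell 2·25=50, U→Kent 4·25=100, V→Kent 5·24=120, W→Kent 5·20=100. Service 596; fixed 432; total 1028.

Total cost: 1028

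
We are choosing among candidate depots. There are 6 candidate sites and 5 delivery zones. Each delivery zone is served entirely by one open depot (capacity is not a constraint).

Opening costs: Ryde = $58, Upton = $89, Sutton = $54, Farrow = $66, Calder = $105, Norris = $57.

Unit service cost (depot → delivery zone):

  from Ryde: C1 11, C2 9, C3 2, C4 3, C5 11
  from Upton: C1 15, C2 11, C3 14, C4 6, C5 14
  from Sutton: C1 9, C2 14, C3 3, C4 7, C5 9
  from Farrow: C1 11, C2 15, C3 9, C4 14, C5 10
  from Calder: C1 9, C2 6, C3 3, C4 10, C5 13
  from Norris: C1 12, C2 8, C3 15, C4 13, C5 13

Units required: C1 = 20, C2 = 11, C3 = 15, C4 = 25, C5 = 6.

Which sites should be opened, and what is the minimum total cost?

Open Ryde only; minimum total cost 548.

For any fixed open set, each delivery zone goes to its cheapest open site; total = fixed + service.
{Ryde}: C1→Ryde 11·20=220, C2→Ryde 9·11=99, C3→Ryde 2·15=30, C4→Ryde 3·25=75, C5→Ryde 11·6=66. Service 490; fixed 58; total 548.
{Ryde, Sutton}: service 438 + fixed 112 = 550
{Ryde, Calder}: C1→Calder 9·20=180, C2→Calder 6·11=66, C3→Ryde 2·15=30, C4→Ryde 3·25=75, C5→Ryde 11·6=66. Service 417; fixed 163; total 580.
{Ryde, Upton, Sutton, Farrow, Calder, Norris}: service 405 + fixed 429 = 834
No other subset beats 548.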